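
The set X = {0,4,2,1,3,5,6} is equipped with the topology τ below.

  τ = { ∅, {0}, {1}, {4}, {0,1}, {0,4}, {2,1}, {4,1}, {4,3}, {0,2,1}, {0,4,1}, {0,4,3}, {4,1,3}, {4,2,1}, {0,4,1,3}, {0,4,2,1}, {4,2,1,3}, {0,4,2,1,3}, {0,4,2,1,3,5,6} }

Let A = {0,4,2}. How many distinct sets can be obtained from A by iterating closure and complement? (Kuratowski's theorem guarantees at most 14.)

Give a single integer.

X∖A={1,3,5,6}, int(X∖A)={1}, hence cl(A)={0,4,2,3,5,6}
Orbit (k=closure, c=complement):
  1. A     = {0,4,2}
  2. kA    = {0,4,2,3,5,6}
  3. cA    = {1,3,5,6}
  4. ckA   = {1}
  5. kcA   = {2,1,3,5,6}
  6. kckA  = {2,1,5,6}
  7. ckcA  = {0,4}
  8. ckckA = {0,4,3}
  9. kckcA = {0,4,3,5,6}
  10. ckckcA = {2,1}
(closed under both — stop)

10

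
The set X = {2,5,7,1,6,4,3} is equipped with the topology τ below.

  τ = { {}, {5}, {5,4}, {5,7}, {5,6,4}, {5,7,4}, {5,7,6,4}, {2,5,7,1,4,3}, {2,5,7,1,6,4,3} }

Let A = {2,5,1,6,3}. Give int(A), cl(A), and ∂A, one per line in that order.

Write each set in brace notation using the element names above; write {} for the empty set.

int(A) = {5}
cl(A)  = {2,5,7,1,6,4,3}
∂A     = {2,7,1,6,4,3}

open subsets of A: {}, {5}; so int(A) = {5}
closure: X∖int(X∖A) = X∖{} = {2,5,7,1,6,4,3}
∂A = {2,5,7,1,6,4,3} minus {5} = {2,7,1,6,4,3}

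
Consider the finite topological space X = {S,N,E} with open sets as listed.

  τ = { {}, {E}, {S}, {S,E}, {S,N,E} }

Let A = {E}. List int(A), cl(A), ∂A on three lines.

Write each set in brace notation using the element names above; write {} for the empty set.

int(A) = {E}
cl(A)  = {N,E}
∂A     = {N}

interior: largest open inside A is {E} (from {}, {E})
cl via duality: int({S,N}) = {S}, so X∖{S} = {N,E}
cl∖int = {N}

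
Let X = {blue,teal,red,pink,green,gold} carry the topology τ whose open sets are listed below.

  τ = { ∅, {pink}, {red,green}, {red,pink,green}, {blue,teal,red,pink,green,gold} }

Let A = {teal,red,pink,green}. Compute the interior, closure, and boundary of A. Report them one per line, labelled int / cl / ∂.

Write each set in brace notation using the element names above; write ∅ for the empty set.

opens ⊆ A: ∅, {pink}, {red,green}, {red,pink,green}; union → int = {red,pink,green}
complement {blue,gold}; its interior ∅; cl(A) = X∖∅ = {blue,teal,red,pink,green,gold}
boundary = {blue,teal,red,pink,green,gold} ∖ {red,pink,green} = {blue,teal,gold}

int(A) = {red,pink,green}
cl(A)  = {blue,teal,red,pink,green,gold}
∂A     = {blue,teal,gold}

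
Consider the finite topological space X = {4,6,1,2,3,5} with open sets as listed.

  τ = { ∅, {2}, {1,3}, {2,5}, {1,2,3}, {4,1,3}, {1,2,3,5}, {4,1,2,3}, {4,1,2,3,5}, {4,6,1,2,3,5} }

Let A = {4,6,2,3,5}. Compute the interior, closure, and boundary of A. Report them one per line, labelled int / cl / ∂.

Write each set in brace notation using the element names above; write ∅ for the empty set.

U open, U⊆A: ∅, {2}, {2,5}. int(A) = ⋃ = {2,5}
X∖A={1}, int(X∖A)=∅, hence cl(A)={4,6,1,2,3,5}
∂A: remove int from cl → {4,6,1,3}

int(A) = {2,5}
cl(A)  = {4,6,1,2,3,5}
∂A     = {4,6,1,3}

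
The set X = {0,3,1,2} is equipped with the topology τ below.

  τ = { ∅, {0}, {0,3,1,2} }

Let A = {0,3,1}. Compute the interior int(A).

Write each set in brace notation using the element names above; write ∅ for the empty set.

open subsets of A: ∅, {0}; so int(A) = {0}

{0}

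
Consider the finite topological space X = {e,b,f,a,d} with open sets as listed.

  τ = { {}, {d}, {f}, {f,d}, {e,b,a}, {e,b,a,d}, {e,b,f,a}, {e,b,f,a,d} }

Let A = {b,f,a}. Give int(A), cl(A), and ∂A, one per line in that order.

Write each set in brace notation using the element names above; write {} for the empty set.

int(A) = {f}
cl(A)  = {e,b,f,a}
∂A     = {e,b,a}

open subsets of A: {}, {f}; so int(A) = {f}
closure: X∖int(X∖A) = X∖{d} = {e,b,f,a}
∂A = {e,b,f,a} minus {f} = {e,b,a}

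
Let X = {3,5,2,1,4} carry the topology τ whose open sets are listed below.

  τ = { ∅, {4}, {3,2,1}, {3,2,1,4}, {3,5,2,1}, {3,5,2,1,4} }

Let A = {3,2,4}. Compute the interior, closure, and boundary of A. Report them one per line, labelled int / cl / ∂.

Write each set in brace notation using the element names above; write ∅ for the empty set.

int(A) = {4}
cl(A)  = {3,5,2,1,4}
∂A     = {3,5,2,1}

U open, U⊆A: ∅, {4}. int(A) = ⋃ = {4}
X∖A={5,1}, int(X∖A)=∅, hence cl(A)={3,5,2,1,4}
∂A: remove int from cl → {3,5,2,1}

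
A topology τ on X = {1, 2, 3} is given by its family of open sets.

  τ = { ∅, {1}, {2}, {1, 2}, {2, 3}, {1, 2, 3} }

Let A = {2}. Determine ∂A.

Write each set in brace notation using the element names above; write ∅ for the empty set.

{3}

interior: largest open inside A is {2} (from ∅, {2})
cl via duality: int({1, 3}) = {1}, so X∖{1} = {2, 3}
cl∖int = {3}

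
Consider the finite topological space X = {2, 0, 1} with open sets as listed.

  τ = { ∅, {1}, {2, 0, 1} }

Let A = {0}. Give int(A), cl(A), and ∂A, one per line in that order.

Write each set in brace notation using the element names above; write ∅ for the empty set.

interior: largest open inside A is ∅ (from ∅)
cl via duality: int({2, 1}) = {1}, so X∖{1} = {2, 0}
cl∖int = {2, 0}

int(A) = ∅
cl(A)  = {2, 0}
∂A     = {2, 0}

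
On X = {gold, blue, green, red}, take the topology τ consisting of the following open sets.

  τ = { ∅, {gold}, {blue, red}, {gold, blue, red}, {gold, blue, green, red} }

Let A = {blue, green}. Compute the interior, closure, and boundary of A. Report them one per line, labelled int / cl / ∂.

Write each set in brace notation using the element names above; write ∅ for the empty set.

interior: largest open inside A is ∅ (from ∅)
cl via duality: int({gold, red}) = {gold}, so X∖{gold} = {blue, green, red}
cl∖int = {blue, green, red}

int(A) = ∅
cl(A)  = {blue, green, red}
∂A     = {blue, green, red}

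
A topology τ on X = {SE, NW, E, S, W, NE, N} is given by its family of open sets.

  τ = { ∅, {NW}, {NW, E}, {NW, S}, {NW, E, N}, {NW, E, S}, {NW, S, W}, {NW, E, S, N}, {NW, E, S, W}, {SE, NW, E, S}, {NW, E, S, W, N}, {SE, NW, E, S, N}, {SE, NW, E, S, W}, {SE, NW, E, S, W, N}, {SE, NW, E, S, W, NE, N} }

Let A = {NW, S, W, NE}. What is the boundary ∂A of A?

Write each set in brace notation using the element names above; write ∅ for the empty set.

opens ⊆ A: ∅, {NW}, {NW, S}, {NW, S, W}; union → int = {NW, S, W}
complement {SE, E, N}; its interior ∅; cl(A) = X∖∅ = {SE, NW, E, S, W, NE, N}
boundary = {SE, NW, E, S, W, NE, N} ∖ {NW, S, W} = {SE, E, NE, N}

{SE, E, NE, N}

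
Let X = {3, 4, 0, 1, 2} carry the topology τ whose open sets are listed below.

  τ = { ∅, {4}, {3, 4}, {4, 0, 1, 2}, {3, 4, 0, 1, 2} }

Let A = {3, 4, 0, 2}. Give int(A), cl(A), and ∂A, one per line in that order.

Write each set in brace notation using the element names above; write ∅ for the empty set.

interior: largest open inside A is {3, 4} (from ∅, {4}, {3, 4})
cl via duality: int({1}) = ∅, so X∖∅ = {3, 4, 0, 1, 2}
cl∖int = {0, 1, 2}

int(A) = {3, 4}
cl(A)  = {3, 4, 0, 1, 2}
∂A     = {0, 1, 2}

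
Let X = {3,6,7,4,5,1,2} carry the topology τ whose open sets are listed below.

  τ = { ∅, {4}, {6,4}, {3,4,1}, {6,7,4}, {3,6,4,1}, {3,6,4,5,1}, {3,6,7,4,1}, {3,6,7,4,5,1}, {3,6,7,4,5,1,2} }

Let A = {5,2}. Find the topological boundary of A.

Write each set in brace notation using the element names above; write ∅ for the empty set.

opens ⊆ A: ∅; union → int = ∅
complement {3,6,7,4,1}; its interior {3,6,7,4,1}; cl(A) = X∖{3,6,7,4,1} = {5,2}
boundary = {5,2} ∖ ∅ = {5,2}

{5,2}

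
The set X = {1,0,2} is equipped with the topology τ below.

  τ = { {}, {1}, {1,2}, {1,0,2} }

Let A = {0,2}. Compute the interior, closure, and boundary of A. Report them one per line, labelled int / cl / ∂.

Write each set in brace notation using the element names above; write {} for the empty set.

opens ⊆ A: {}; union → int = {}
complement {1}; its interior {1}; cl(A) = X∖{1} = {0,2}
boundary = {0,2} ∖ {} = {0,2}

int(A) = {}
cl(A)  = {0,2}
∂A     = {0,2}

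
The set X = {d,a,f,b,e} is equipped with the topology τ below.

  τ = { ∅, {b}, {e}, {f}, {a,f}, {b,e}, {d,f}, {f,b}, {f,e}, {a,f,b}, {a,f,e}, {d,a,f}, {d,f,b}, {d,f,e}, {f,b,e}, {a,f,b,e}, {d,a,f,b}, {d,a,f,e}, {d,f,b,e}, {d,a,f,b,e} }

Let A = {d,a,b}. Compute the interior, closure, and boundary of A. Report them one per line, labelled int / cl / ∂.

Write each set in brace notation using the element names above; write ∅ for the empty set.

opens ⊆ A: ∅, {b}; union → int = {b}
complement {f,e}; its interior {f,e}; cl(A) = X∖{f,e} = {d,a,b}
boundary = {d,a,b} ∖ {b} = {d,a}

int(A) = {b}
cl(A)  = {d,a,b}
∂A     = {d,a}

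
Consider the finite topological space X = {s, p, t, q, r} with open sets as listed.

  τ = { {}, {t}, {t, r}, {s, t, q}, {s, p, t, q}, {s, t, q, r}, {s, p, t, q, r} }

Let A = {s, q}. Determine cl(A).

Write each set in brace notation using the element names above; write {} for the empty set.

{s, p, q}

closure: X∖int(X∖A) = X∖{t, r} = {s, p, q}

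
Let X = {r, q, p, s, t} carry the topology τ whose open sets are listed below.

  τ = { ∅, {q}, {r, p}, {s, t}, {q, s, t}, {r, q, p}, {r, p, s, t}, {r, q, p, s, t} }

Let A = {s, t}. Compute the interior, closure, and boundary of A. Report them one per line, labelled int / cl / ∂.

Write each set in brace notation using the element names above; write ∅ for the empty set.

int(A) = {s, t}
cl(A)  = {s, t}
∂A     = ∅

opens ⊆ A: ∅, {s, t}; union → int = {s, t}
complement {r, q, p}; its interior {r, q, p}; cl(A) = X∖{r, q, p} = {s, t}
boundary = {s, t} ∖ {s, t} = ∅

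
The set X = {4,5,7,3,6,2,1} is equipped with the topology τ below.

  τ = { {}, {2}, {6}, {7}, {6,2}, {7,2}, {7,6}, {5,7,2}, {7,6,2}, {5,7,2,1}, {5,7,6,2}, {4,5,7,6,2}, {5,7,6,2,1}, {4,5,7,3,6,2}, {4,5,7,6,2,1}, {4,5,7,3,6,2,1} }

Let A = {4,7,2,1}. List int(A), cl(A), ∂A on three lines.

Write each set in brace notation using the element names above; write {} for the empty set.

int(A) = {7,2}
cl(A)  = {4,5,7,3,2,1}
∂A     = {4,5,3,1}

interior: largest open inside A is {7,2} (from {}, {7}, {2}, {7,2})
cl via duality: int({5,3,6}) = {6}, so X∖{6} = {4,5,7,3,2,1}
cl∖int = {4,5,3,1}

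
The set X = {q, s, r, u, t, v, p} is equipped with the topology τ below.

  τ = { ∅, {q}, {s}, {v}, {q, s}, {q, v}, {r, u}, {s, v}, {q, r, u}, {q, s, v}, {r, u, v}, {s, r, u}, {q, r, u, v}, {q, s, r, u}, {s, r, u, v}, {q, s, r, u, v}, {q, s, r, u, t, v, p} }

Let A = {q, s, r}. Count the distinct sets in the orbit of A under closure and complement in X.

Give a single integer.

complement {u, t, v, p}; its interior {v}; cl(A) = X∖{v} = {q, s, r, u, t, p}
With k = closure, c = complement:
  1. A     = {q, s, r}
  2. kA    = {q, s, r, u, t, p}
  3. cA    = {u, t, v, p}
  4. ckA   = {v}
  5. kcA   = {r, u, t, v, p}
  6. kckA  = {t, v, p}
  7. ckcA  = {q, s}
  8. ckckA = {q, s, r, u}
  9. kckcA = {q, s, t, p}
  10. ckckcA = {r, u, v}
k, c of each give nothing new

10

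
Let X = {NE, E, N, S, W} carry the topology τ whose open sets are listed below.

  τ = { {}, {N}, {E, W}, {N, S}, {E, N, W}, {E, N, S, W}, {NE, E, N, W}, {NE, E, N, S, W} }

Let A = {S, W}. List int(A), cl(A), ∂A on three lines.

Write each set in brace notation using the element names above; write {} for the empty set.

opens ⊆ A: {}; union → int = {}
complement {NE, E, N}; its interior {N}; cl(A) = X∖{N} = {NE, E, S, W}
boundary = {NE, E, S, W} ∖ {} = {NE, E, S, W}

int(A) = {}
cl(A)  = {NE, E, S, W}
∂A     = {NE, E, S, W}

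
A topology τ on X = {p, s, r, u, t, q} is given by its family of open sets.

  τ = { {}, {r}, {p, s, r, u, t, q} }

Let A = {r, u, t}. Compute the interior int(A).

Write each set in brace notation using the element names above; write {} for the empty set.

{r}

opens ⊆ A: {}, {r}; union → int = {r}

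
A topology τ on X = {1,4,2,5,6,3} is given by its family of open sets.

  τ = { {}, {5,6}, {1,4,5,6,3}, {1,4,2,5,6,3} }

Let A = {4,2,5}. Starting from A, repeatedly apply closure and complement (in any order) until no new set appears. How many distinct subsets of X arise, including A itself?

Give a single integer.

4

cl via duality: int({1,6,3}) = {}, so X∖{} = {1,4,2,5,6,3}
Write k for closure, c for complement:
  1. A     = {4,2,5}
  2. kA    = {1,4,2,5,6,3}
  3. cA    = {1,6,3}
  4. ckA   = {}
applying k or c yields no new set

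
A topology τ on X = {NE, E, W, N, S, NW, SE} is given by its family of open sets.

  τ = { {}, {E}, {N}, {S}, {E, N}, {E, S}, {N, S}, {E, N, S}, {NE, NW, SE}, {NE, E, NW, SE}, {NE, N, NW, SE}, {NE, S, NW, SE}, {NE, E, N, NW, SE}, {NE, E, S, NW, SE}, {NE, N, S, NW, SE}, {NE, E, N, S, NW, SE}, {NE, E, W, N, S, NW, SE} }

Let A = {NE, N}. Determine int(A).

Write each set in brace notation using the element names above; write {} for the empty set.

{N}

opens ⊆ A: {}, {N}; union → int = {N}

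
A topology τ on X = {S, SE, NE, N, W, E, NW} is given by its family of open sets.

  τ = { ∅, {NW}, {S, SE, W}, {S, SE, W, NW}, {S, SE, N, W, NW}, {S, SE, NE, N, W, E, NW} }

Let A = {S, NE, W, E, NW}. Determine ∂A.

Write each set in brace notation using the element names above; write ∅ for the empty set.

open subsets of A: ∅, {NW}; so int(A) = {NW}
closure: X∖int(X∖A) = X∖∅ = {S, SE, NE, N, W, E, NW}
∂A = {S, SE, NE, N, W, E, NW} minus {NW} = {S, SE, NE, N, W, E}

{S, SE, NE, N, W, E}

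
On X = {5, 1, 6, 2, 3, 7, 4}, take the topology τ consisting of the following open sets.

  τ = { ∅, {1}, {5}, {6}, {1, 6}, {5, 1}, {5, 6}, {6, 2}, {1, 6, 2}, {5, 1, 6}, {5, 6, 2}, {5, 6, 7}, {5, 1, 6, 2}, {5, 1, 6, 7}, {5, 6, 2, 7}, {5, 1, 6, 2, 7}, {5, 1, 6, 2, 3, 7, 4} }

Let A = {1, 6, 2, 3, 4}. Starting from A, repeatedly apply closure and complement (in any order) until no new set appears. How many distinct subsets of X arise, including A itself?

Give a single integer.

6

closure: X∖int(X∖A) = X∖{5} = {1, 6, 2, 3, 7, 4}
Let k=closure and c=complement:
  1. A     = {1, 6, 2, 3, 4}
  2. kA    = {1, 6, 2, 3, 7, 4}
  3. cA    = {5, 7}
  4. ckA   = {5}
  5. kcA   = {5, 3, 7, 4}
  6. ckcA  = {1, 6, 2}
— saturated at 6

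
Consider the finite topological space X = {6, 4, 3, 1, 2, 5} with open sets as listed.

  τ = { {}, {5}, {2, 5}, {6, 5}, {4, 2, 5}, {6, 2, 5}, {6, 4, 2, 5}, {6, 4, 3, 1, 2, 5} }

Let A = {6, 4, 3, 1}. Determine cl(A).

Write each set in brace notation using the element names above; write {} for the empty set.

complement {2, 5}; its interior {2, 5}; cl(A) = X∖{2, 5} = {6, 4, 3, 1}

{6, 4, 3, 1}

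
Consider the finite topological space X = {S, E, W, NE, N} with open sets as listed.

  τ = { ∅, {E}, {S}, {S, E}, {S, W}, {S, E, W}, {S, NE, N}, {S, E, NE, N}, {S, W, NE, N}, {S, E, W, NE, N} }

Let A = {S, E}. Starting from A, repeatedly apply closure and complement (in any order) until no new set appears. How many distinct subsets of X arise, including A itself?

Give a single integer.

cl via duality: int({W, NE, N}) = ∅, so X∖∅ = {S, E, W, NE, N}
Write k for closure, c for complement:
  1. A     = {S, E}
  2. kA    = {S, E, W, NE, N}
  3. cA    = {W, NE, N}
  4. ckA   = ∅
applying k or c yields no new set

4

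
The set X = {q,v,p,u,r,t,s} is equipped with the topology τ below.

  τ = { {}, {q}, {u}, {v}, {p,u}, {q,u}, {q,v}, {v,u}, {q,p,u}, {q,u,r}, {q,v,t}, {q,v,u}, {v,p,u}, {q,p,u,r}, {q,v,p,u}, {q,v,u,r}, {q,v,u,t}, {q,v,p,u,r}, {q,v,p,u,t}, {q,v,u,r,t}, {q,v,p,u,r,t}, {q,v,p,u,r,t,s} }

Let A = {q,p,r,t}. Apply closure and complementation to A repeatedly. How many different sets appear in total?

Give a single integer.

8

complement {v,u,s}; its interior {v,u}; cl(A) = X∖{v,u} = {q,p,r,t,s}
With k = closure, c = complement:
  1. A     = {q,p,r,t}
  2. kA    = {q,p,r,t,s}
  3. cA    = {v,u,s}
  4. ckA   = {v,u}
  5. kcA   = {v,p,u,r,t,s}
  6. ckcA  = {q}
  7. kckcA = {q,r,t,s}
  8. ckckcA = {v,p,u}
k, c of each give nothing new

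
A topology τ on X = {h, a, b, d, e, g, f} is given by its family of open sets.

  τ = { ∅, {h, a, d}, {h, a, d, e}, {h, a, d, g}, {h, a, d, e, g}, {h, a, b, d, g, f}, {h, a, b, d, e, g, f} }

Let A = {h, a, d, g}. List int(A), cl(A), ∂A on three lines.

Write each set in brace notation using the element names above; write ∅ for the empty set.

int(A) = {h, a, d, g}
cl(A)  = {h, a, b, d, e, g, f}
∂A     = {b, e, f}

open subsets of A: ∅, {h, a, d}, {h, a, d, g}; so int(A) = {h, a, d, g}
closure: X∖int(X∖A) = X∖∅ = {h, a, b, d, e, g, f}
∂A = {h, a, b, d, e, g, f} minus {h, a, d, g} = {b, e, f}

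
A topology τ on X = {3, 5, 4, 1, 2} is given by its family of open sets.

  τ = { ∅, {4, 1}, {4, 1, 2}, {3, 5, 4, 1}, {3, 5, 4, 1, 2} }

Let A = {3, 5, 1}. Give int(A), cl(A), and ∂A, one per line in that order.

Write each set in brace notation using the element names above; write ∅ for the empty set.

int(A) = ∅
cl(A)  = {3, 5, 4, 1, 2}
∂A     = {3, 5, 4, 1, 2}

opens ⊆ A: ∅; union → int = ∅
complement {4, 2}; its interior ∅; cl(A) = X∖∅ = {3, 5, 4, 1, 2}
boundary = {3, 5, 4, 1, 2} ∖ ∅ = {3, 5, 4, 1, 2}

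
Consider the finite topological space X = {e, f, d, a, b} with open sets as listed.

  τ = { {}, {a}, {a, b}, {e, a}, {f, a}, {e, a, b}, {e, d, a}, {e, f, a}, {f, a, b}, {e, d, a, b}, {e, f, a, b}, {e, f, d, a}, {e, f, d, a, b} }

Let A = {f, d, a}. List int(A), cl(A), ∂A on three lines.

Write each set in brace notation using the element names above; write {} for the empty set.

interior: largest open inside A is {f, a} (from {}, {a}, {f, a})
cl via duality: int({e, b}) = {}, so X∖{} = {e, f, d, a, b}
cl∖int = {e, d, b}

int(A) = {f, a}
cl(A)  = {e, f, d, a, b}
∂A     = {e, d, b}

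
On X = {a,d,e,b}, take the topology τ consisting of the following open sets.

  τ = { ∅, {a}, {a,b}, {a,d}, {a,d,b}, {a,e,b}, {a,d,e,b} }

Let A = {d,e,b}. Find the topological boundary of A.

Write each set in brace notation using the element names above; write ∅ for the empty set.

U open, U⊆A: ∅. int(A) = ⋃ = ∅
X∖A={a}, int(X∖A)={a}, hence cl(A)={d,e,b}
∂A: remove int from cl → {d,e,b}

{d,e,b}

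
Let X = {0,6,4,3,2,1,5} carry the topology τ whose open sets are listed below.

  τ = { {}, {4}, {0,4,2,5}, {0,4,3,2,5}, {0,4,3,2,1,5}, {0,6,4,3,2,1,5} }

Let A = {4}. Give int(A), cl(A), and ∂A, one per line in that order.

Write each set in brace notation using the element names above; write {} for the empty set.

int(A) = {4}
cl(A)  = {0,6,4,3,2,1,5}
∂A     = {0,6,3,2,1,5}

interior: largest open inside A is {4} (from {}, {4})
cl via duality: int({0,6,3,2,1,5}) = {}, so X∖{} = {0,6,4,3,2,1,5}
cl∖int = {0,6,3,2,1,5}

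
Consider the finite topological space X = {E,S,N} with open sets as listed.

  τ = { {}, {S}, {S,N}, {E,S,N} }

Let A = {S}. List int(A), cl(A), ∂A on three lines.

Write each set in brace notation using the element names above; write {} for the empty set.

open subsets of A: {}, {S}; so int(A) = {S}
closure: X∖int(X∖A) = X∖{} = {E,S,N}
∂A = {E,S,N} minus {S} = {E,N}

int(A) = {S}
cl(A)  = {E,S,N}
∂A     = {E,N}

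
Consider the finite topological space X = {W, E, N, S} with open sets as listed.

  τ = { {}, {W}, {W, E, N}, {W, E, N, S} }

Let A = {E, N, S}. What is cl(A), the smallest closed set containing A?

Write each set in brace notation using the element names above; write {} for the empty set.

{E, N, S}

cl via duality: int({W}) = {W}, so X∖{W} = {E, N, S}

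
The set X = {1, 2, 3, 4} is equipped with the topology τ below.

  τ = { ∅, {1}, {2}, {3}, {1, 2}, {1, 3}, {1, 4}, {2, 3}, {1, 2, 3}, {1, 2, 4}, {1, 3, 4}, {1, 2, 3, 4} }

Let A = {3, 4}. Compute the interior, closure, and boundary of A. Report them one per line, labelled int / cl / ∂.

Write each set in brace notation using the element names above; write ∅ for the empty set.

open subsets of A: ∅, {3}; so int(A) = {3}
closure: X∖int(X∖A) = X∖{1, 2} = {3, 4}
∂A = {3, 4} minus {3} = {4}

int(A) = {3}
cl(A)  = {3, 4}
∂A     = {4}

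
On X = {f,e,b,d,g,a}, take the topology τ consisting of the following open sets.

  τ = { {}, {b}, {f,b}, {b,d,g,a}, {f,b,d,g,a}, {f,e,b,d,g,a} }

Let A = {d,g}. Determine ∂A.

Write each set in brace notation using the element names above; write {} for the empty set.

open subsets of A: {}; so int(A) = {}
closure: X∖int(X∖A) = X∖{f,b} = {e,d,g,a}
∂A = {e,d,g,a} minus {} = {e,d,g,a}

{e,d,g,a}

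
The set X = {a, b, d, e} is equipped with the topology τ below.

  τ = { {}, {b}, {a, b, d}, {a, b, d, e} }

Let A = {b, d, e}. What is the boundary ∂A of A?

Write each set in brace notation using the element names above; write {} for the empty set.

{a, d, e}

open subsets of A: {}, {b}; so int(A) = {b}
closure: X∖int(X∖A) = X∖{} = {a, b, d, e}
∂A = {a, b, d, e} minus {b} = {a, d, e}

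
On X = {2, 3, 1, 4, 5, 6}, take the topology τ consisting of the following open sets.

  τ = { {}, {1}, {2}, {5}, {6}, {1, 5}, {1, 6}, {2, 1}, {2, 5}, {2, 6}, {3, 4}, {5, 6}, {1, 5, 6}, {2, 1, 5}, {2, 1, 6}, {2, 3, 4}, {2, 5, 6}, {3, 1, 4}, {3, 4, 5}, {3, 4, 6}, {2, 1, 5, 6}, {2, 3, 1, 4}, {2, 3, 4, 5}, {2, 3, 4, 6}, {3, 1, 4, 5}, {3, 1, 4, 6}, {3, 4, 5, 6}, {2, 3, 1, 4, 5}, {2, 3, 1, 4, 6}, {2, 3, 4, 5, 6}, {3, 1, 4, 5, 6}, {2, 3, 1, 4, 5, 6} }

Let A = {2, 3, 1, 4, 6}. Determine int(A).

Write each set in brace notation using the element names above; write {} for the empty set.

U open, U⊆A: {}, {6}, {2}, {1}, {3, 4}, {1, 6}, {2, 1}, {2, 6}, {3, 4, 6}, {2, 3, 4}, {3, 1, 4}, {2, 1, 6}, {2, 3, 1, 4}, {3, 1, 4, 6}, {2, 3, 4, 6}, {2, 3, 1, 4, 6}. int(A) = ⋃ = {2, 3, 1, 4, 6}

{2, 3, 1, 4, 6}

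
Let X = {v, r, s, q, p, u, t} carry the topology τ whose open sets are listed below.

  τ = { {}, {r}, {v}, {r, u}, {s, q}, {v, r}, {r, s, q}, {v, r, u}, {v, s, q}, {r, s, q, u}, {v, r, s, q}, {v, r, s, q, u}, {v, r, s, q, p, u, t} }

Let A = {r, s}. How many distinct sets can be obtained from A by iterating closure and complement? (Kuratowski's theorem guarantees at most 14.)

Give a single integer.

12

X∖A={v, q, p, u, t}, int(X∖A)={v}, hence cl(A)={r, s, q, p, u, t}
Orbit (k=closure, c=complement):
  1. A     = {r, s}
  2. kA    = {r, s, q, p, u, t}
  3. cA    = {v, q, p, u, t}
  4. ckA   = {v}
  5. kcA   = {v, s, q, p, u, t}
  6. kckA  = {v, p, t}
  7. ckcA  = {r}
  8. ckckA = {r, s, q, u}
  9. kckcA = {r, p, u, t}
  10. ckckcA = {v, s, q}
  11. kckckcA = {v, s, q, p, t}
  12. ckckckcA = {r, u}
(closed under both — stop)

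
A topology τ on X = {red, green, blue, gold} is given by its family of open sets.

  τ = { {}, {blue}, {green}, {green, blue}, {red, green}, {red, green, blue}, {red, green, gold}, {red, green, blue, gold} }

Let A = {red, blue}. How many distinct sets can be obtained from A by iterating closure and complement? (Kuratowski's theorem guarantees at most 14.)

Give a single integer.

complement {green, gold}; its interior {green}; cl(A) = X∖{green} = {red, blue, gold}
With k = closure, c = complement:
  1. A     = {red, blue}
  2. kA    = {red, blue, gold}
  3. cA    = {green, gold}
  4. ckA   = {green}
  5. kcA   = {red, green, gold}
  6. ckcA  = {blue}
k, c of each give nothing new

6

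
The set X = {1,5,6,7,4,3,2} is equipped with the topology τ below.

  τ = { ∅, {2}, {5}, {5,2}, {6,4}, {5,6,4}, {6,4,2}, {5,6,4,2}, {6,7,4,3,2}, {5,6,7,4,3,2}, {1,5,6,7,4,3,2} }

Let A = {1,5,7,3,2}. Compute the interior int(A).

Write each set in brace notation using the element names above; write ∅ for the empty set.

interior: largest open inside A is {5,2} (from ∅, {2}, {5}, {5,2})

{5,2}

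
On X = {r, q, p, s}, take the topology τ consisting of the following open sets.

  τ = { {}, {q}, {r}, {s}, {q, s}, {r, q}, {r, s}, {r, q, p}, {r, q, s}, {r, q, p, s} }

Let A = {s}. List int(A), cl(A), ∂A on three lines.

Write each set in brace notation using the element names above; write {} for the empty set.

opens ⊆ A: {}, {s}; union → int = {s}
complement {r, q, p}; its interior {r, q, p}; cl(A) = X∖{r, q, p} = {s}
boundary = {s} ∖ {s} = {}

int(A) = {s}
cl(A)  = {s}
∂A     = {}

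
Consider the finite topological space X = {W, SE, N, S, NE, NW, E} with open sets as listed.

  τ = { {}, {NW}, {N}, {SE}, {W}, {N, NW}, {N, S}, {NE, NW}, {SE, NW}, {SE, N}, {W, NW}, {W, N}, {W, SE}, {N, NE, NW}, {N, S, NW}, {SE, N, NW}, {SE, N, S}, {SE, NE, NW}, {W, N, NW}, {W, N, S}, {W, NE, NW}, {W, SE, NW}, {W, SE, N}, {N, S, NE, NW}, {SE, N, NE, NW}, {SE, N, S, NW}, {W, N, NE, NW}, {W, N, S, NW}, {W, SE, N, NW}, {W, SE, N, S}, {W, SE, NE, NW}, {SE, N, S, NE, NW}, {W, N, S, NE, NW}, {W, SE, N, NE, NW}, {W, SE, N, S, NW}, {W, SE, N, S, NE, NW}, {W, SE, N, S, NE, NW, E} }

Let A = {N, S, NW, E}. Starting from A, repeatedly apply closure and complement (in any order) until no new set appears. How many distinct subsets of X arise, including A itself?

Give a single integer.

8

closure: X∖int(X∖A) = X∖{W, SE} = {N, S, NE, NW, E}
Let k=closure and c=complement:
  1. A     = {N, S, NW, E}
  2. kA    = {N, S, NE, NW, E}
  3. cA    = {W, SE, NE}
  4. ckA   = {W, SE}
  5. kcA   = {W, SE, NE, E}
  6. kckA  = {W, SE, E}
  7. ckcA  = {N, S, NW}
  8. ckckA = {N, S, NE, NW}
— saturated at 8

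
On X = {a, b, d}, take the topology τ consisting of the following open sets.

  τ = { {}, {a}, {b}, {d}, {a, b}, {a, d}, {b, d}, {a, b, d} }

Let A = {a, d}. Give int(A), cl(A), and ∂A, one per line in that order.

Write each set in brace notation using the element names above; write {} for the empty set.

int(A) = {a, d}
cl(A)  = {a, d}
∂A     = {}

opens ⊆ A: {}, {d}, {a}, {a, d}; union → int = {a, d}
complement {b}; its interior {b}; cl(A) = X∖{b} = {a, d}
boundary = {a, d} ∖ {a, d} = {}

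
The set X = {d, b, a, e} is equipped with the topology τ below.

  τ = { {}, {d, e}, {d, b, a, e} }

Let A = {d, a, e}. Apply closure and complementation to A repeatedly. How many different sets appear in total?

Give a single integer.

6

closure: X∖int(X∖A) = X∖{} = {d, b, a, e}
Let k=closure and c=complement:
  1. A     = {d, a, e}
  2. kA    = {d, b, a, e}
  3. cA    = {b}
  4. ckA   = {}
  5. kcA   = {b, a}
  6. ckcA  = {d, e}
— saturated at 6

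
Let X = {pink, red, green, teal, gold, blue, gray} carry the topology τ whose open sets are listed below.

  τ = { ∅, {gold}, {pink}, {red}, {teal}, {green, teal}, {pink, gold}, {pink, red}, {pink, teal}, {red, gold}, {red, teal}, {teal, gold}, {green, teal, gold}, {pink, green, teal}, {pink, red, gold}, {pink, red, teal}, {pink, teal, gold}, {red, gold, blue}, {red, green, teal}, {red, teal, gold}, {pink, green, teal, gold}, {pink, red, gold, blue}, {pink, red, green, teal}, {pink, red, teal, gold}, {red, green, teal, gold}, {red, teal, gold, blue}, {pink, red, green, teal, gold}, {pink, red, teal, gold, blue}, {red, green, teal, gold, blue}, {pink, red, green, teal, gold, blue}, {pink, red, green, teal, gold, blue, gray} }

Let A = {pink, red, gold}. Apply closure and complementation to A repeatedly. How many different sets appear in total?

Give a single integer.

6

closure: X∖int(X∖A) = X∖{green, teal} = {pink, red, gold, blue, gray}
Let k=closure and c=complement:
  1. A     = {pink, red, gold}
  2. kA    = {pink, red, gold, blue, gray}
  3. cA    = {green, teal, blue, gray}
  4. ckA   = {green, teal}
  5. kckA  = {green, teal, gray}
  6. ckckA = {pink, red, gold, blue}
— saturated at 6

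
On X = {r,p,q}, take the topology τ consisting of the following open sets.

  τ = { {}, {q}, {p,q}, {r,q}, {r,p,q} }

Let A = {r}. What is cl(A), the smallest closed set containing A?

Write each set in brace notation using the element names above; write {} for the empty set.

{r}

cl via duality: int({p,q}) = {p,q}, so X∖{p,q} = {r}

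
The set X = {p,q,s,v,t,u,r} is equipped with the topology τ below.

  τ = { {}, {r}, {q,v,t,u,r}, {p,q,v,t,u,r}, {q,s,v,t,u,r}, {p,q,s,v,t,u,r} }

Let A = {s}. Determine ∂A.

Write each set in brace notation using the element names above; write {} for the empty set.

{s}

U open, U⊆A: {}. int(A) = ⋃ = {}
X∖A={p,q,v,t,u,r}, int(X∖A)={p,q,v,t,u,r}, hence cl(A)={s}
∂A: remove int from cl → {s}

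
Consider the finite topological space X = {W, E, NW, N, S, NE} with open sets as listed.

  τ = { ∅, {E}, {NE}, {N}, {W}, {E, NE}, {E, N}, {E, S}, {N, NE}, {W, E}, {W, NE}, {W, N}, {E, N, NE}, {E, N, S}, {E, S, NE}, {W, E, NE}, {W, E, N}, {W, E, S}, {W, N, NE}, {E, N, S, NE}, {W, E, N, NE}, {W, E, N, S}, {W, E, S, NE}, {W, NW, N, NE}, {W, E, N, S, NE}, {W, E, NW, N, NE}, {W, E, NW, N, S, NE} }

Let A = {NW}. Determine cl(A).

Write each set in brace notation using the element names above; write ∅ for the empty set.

{NW}

complement {W, E, N, S, NE}; its interior {W, E, N, S, NE}; cl(A) = X∖{W, E, N, S, NE} = {NW}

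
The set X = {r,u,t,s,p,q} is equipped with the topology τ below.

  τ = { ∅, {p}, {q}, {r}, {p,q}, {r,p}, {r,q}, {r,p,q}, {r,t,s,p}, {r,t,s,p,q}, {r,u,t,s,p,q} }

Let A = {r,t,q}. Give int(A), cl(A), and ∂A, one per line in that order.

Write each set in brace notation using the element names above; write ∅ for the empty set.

U open, U⊆A: ∅, {q}, {r}, {r,q}. int(A) = ⋃ = {r,q}
X∖A={u,s,p}, int(X∖A)={p}, hence cl(A)={r,u,t,s,q}
∂A: remove int from cl → {u,t,s}

int(A) = {r,q}
cl(A)  = {r,u,t,s,q}
∂A     = {u,t,s}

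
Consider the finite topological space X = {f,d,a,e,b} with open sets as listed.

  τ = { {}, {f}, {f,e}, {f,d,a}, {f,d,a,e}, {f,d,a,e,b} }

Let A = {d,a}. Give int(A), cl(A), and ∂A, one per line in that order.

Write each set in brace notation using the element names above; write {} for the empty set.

interior: largest open inside A is {} (from {})
cl via duality: int({f,e,b}) = {f,e}, so X∖{f,e} = {d,a,b}
cl∖int = {d,a,b}

int(A) = {}
cl(A)  = {d,a,b}
∂A     = {d,a,b}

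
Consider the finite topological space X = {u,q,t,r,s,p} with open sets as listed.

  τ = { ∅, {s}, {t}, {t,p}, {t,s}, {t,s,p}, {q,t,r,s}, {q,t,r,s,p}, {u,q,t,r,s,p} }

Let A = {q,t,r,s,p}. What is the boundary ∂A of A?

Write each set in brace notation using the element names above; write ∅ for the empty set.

open subsets of A: ∅, {t}, {s}, {t,p}, {t,s}, {t,s,p}, {q,t,r,s}, {q,t,r,s,p}; so int(A) = {q,t,r,s,p}
closure: X∖int(X∖A) = X∖∅ = {u,q,t,r,s,p}
∂A = {u,q,t,r,s,p} minus {q,t,r,s,p} = {u}

{u}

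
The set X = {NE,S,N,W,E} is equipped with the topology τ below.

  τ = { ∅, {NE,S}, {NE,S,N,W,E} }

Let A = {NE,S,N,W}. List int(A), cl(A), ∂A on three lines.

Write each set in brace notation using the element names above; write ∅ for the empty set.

int(A) = {NE,S}
cl(A)  = {NE,S,N,W,E}
∂A     = {N,W,E}

U open, U⊆A: ∅, {NE,S}. int(A) = ⋃ = {NE,S}
X∖A={E}, int(X∖A)=∅, hence cl(A)={NE,S,N,W,E}
∂A: remove int from cl → {N,W,E}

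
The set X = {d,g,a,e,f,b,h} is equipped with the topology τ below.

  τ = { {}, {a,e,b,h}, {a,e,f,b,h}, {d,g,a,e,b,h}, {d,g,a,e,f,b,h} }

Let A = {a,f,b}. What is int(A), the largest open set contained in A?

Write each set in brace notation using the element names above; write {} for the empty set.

{}

open subsets of A: {}; so int(A) = {}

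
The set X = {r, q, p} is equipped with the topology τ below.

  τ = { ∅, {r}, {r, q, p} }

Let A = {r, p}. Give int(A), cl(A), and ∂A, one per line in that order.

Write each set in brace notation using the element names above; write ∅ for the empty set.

opens ⊆ A: ∅, {r}; union → int = {r}
complement {q}; its interior ∅; cl(A) = X∖∅ = {r, q, p}
boundary = {r, q, p} ∖ {r} = {q, p}

int(A) = {r}
cl(A)  = {r, q, p}
∂A     = {q, p}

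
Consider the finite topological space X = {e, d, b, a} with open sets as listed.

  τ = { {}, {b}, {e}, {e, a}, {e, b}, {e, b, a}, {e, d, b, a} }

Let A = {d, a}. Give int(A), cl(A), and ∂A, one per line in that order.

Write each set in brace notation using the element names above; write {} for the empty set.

open subsets of A: {}; so int(A) = {}
closure: X∖int(X∖A) = X∖{e, b} = {d, a}
∂A = {d, a} minus {} = {d, a}

int(A) = {}
cl(A)  = {d, a}
∂A     = {d, a}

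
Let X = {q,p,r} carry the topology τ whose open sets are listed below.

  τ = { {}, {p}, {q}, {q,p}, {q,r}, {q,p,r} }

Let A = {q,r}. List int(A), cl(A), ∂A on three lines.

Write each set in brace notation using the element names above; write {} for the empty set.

interior: largest open inside A is {q,r} (from {}, {q}, {q,r})
cl via duality: int({p}) = {p}, so X∖{p} = {q,r}
cl∖int = {}

int(A) = {q,r}
cl(A)  = {q,r}
∂A     = {}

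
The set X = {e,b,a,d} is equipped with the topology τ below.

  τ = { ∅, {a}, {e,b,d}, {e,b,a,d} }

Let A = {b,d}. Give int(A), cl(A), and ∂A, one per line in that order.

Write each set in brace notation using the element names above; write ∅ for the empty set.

opens ⊆ A: ∅; union → int = ∅
complement {e,a}; its interior {a}; cl(A) = X∖{a} = {e,b,d}
boundary = {e,b,d} ∖ ∅ = {e,b,d}

int(A) = ∅
cl(A)  = {e,b,d}
∂A     = {e,b,d}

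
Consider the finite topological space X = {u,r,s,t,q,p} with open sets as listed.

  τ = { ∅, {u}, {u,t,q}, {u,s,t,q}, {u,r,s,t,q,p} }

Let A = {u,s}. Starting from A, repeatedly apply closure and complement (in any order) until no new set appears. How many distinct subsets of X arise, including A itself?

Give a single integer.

6

closure: X∖int(X∖A) = X∖∅ = {u,r,s,t,q,p}
Let k=closure and c=complement:
  1. A     = {u,s}
  2. kA    = {u,r,s,t,q,p}
  3. cA    = {r,t,q,p}
  4. ckA   = ∅
  5. kcA   = {r,s,t,q,p}
  6. ckcA  = {u}
— saturated at 6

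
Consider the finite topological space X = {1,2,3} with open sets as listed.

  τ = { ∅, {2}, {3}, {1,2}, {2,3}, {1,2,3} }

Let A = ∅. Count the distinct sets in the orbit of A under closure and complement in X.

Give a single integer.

complement {1,2,3}; its interior {1,2,3}; cl(A) = X∖{1,2,3} = ∅
With k = closure, c = complement:
  1. A     = ∅
  2. cA    = {1,2,3}
k, c of each give nothing new

2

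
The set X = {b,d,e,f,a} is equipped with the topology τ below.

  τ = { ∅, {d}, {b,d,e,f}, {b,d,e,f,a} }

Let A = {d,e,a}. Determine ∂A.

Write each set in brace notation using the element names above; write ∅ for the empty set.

{b,e,f,a}

open subsets of A: ∅, {d}; so int(A) = {d}
closure: X∖int(X∖A) = X∖∅ = {b,d,e,f,a}
∂A = {b,d,e,f,a} minus {d} = {b,e,f,a}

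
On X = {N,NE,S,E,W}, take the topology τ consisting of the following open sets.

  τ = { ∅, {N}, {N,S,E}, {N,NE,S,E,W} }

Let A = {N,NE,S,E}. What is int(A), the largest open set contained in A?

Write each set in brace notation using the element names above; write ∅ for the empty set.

U open, U⊆A: ∅, {N}, {N,S,E}. int(A) = ⋃ = {N,S,E}

{N,S,E}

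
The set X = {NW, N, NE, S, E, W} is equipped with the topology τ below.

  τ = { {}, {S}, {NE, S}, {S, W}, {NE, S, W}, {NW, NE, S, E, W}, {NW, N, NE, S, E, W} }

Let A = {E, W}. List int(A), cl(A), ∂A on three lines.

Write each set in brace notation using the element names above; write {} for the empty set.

U open, U⊆A: {}. int(A) = ⋃ = {}
X∖A={NW, N, NE, S}, int(X∖A)={NE, S}, hence cl(A)={NW, N, E, W}
∂A: remove int from cl → {NW, N, E, W}

int(A) = {}
cl(A)  = {NW, N, E, W}
∂A     = {NW, N, E, W}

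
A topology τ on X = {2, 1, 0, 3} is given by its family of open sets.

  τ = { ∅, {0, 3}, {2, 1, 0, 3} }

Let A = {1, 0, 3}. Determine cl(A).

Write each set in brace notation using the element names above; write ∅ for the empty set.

X∖A={2}, int(X∖A)=∅, hence cl(A)={2, 1, 0, 3}

{2, 1, 0, 3}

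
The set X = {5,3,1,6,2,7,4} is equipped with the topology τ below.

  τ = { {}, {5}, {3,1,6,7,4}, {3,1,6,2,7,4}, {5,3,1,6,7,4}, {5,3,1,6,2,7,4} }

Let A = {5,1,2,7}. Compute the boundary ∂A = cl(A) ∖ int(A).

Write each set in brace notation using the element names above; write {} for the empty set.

opens ⊆ A: {}, {5}; union → int = {5}
complement {3,6,4}; its interior {}; cl(A) = X∖{} = {5,3,1,6,2,7,4}
boundary = {5,3,1,6,2,7,4} ∖ {5} = {3,1,6,2,7,4}

{3,1,6,2,7,4}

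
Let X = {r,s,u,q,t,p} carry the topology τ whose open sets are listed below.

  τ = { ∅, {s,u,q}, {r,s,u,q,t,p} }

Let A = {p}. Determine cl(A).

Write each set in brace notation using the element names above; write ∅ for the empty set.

{r,t,p}

cl via duality: int({r,s,u,q,t}) = {s,u,q}, so X∖{s,u,q} = {r,t,p}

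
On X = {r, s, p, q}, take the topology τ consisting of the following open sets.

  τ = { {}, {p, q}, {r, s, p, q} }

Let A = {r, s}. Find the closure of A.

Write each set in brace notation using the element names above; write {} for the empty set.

{r, s}

X∖A={p, q}, int(X∖A)={p, q}, hence cl(A)={r, s}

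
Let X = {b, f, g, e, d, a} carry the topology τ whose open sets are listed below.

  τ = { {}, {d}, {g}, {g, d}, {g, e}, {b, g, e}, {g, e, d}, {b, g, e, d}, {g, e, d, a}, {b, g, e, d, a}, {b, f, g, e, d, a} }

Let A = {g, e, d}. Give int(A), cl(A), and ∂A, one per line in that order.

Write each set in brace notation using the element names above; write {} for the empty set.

int(A) = {g, e, d}
cl(A)  = {b, f, g, e, d, a}
∂A     = {b, f, a}

U open, U⊆A: {}, {g}, {d}, {g, e}, {g, d}, {g, e, d}. int(A) = ⋃ = {g, e, d}
X∖A={b, f, a}, int(X∖A)={}, hence cl(A)={b, f, g, e, d, a}
∂A: remove int from cl → {b, f, a}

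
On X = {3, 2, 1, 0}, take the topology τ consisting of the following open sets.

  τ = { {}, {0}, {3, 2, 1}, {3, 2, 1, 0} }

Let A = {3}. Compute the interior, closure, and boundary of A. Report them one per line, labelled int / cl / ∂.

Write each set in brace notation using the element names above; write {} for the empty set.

int(A) = {}
cl(A)  = {3, 2, 1}
∂A     = {3, 2, 1}

interior: largest open inside A is {} (from {})
cl via duality: int({2, 1, 0}) = {0}, so X∖{0} = {3, 2, 1}
cl∖int = {3, 2, 1}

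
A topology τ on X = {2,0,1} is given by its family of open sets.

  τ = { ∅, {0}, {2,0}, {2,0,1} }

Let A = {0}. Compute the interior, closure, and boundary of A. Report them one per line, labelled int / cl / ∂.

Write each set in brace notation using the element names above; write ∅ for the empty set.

open subsets of A: ∅, {0}; so int(A) = {0}
closure: X∖int(X∖A) = X∖∅ = {2,0,1}
∂A = {2,0,1} minus {0} = {2,1}

int(A) = {0}
cl(A)  = {2,0,1}
∂A     = {2,1}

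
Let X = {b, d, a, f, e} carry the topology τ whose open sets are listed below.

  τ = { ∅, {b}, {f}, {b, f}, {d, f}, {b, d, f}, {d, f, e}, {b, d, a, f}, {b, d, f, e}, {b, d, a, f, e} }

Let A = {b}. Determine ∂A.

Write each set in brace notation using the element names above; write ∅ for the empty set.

{a}

interior: largest open inside A is {b} (from ∅, {b})
cl via duality: int({d, a, f, e}) = {d, f, e}, so X∖{d, f, e} = {b, a}
cl∖int = {a}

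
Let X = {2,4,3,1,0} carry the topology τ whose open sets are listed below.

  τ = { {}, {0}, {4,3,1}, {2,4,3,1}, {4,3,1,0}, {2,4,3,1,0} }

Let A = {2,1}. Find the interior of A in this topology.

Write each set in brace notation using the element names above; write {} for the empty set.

interior: largest open inside A is {} (from {})

{}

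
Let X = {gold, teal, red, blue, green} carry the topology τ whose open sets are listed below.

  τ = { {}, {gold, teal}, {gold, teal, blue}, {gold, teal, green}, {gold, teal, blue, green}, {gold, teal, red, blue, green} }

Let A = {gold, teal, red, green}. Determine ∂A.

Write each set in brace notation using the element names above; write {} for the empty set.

{red, blue}

opens ⊆ A: {}, {gold, teal}, {gold, teal, green}; union → int = {gold, teal, green}
complement {blue}; its interior {}; cl(A) = X∖{} = {gold, teal, red, blue, green}
boundary = {gold, teal, red, blue, green} ∖ {gold, teal, green} = {red, blue}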